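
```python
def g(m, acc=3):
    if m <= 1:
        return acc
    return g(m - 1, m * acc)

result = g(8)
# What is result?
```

Accumulator trace (n, acc): (8, 3) -> (7, 24) -> (6, 168) -> (5, 1008) -> (4, 5040) -> (3, 20160) -> (2, 60480) -> (1, 120960) -> return 120960

Answer: 120960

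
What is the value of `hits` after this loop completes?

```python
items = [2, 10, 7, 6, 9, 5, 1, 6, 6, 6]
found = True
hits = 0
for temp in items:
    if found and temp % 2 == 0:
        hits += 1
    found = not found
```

Count even values at even positions
`hits` takes the values: 0 → 1 → 2

Answer: 2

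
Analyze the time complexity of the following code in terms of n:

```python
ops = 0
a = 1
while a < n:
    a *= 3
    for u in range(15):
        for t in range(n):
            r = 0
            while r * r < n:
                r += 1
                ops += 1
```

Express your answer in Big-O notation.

Each loop level contributes: log n × 1 × n × √n. Multiplying the contributions gives O(n√n log n).

Answer: O(n√n log n)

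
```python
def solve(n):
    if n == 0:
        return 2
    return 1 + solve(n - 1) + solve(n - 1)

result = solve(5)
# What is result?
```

solve(n) = 1 + 2·solve(n-1), solve(0)=2. Closed form: (2+1)·2^5 - 1 = 95.

Answer: 95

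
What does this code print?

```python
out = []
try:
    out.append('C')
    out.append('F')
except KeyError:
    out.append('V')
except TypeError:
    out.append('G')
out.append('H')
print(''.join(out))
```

Execution trace: 'C' (try body) → 'F' (try body, no exception) → 'H' (after the try/except). Output: CFH

Answer: CFH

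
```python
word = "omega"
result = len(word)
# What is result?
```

Trace:
`word = "omega"` → word = 'omega'
`result = len(word)` → result = 5
So result = 5

Answer: 5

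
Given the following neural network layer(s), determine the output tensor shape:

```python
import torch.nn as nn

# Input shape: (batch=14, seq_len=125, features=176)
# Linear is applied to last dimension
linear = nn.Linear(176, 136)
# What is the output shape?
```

Input: (14, 125, 176) -> Output: (14, 125, 136)

Answer: (14, 125, 136)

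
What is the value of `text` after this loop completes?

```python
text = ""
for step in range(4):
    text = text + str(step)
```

Concatenate digits 0 to 3
`text` takes the values: "" → "0" → "01" → "012" → "0123"

Answer: "0123"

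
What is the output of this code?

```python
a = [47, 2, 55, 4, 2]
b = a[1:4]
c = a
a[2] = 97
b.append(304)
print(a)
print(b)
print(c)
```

Key concept: slice vs alias.
Step by step:
`a = [47, 2, 55, 4, 2]` → a = [47, 2, 55, 4, 2]
`b = a[1:4]` → b = [2, 55, 4]
`c = a` → c = [47, 2, 55, 4, 2] (same object as a)
`a[2] = 97` → a = [47, 2, 97, 4, 2] (same object as c); c = [47, 2, 97, 4, 2] (same object as a)
`b.append(304)` → b = [2, 55, 4, 304]
`print(a)` → prints [47, 2, 97, 4, 2]
`print(b)` → prints [2, 55, 4, 304]
`print(c)` → prints [47, 2, 97, 4, 2]

Answer:
[47, 2, 97, 4, 2]
[2, 55, 4, 304]
[47, 2, 97, 4, 2]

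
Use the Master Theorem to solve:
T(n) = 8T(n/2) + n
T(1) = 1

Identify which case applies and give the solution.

a=8, b=2, f(n)=n. log_2(8) = 3. Since c=1 < 3, Case 1 applies: T(n) = Θ(n^log_b(a)) = O(n^3).

Answer: O(n^3) - Case 1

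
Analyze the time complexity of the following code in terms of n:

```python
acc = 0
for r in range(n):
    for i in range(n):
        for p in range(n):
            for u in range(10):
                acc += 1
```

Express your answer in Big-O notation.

Each loop level contributes: n × n × n × 1. Multiplying the contributions gives O(n^3).

Answer: O(n^3)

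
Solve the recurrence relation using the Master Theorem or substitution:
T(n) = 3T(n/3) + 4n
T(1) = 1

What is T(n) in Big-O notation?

By Master Theorem: a=3, b=3, f(n)=4n. Since log_3(3) = 1 and f(n) = Θ(n^1), Case 2 applies. T(n) = O(n log n).

Answer: O(n log n)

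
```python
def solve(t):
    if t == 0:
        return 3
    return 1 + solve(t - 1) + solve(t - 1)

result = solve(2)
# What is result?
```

solve(t) = 1 + 2·solve(t-1), solve(0)=3. Closed form: (3+1)·2^2 - 1 = 15.

Answer: 15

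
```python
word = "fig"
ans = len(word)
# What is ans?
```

Trace:
`word = "fig"` → word = 'fig'
`ans = len(word)` → ans = 3
So ans = 3

Answer: 3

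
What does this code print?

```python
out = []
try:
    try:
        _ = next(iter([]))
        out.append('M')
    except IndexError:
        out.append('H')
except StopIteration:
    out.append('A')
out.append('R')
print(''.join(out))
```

Execution trace: 'A' (outer except StopIteration) → 'R' (after the try/except). Output: AR

Answer: AR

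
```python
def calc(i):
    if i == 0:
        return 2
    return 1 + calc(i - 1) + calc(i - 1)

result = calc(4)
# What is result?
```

calc(i) = 1 + 2·calc(i-1), calc(0)=2. Closed form: (2+1)·2^4 - 1 = 47.

Answer: 47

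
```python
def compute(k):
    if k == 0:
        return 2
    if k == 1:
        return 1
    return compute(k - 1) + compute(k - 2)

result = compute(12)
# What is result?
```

Build up from base cases: compute(0)=2, compute(1)=1, compute(2)=3, compute(3)=4, compute(4)=7, compute(5)=11, compute(6)=18, ..., compute(12)=322

Answer: 322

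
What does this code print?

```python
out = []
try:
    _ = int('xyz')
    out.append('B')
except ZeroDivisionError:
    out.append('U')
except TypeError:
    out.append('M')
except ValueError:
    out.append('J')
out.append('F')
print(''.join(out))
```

Execution trace: 'J' (except ValueError) → 'F' (after the try/except). Output: JF

Answer: JF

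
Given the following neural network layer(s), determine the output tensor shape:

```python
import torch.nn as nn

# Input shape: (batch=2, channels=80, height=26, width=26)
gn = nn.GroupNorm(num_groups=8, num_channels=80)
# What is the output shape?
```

Input: (2, 80, 26, 26) -> Output: (2, 80, 26, 26)

Answer: (2, 80, 26, 26)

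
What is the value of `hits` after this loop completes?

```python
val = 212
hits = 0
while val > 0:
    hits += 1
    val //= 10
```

Count digits by repeated division by 10
`hits` takes the values: 0 → 1 → 2 → 3

Answer: 3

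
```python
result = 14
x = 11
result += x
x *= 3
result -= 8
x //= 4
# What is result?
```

Trace:
`result = 14` → result = 14
`x = 11` → x = 11
`result += x` → result = 25
`x *= 3` → x = 33
`result -= 8` → result = 17
`x //= 4` → x = 8
So result = 17

Answer: 17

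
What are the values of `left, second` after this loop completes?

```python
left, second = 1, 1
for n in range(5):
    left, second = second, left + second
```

Fibonacci: after 5 iterations
`left, second` takes the values: (1, 1) → (1, 2) → (2, 3) → (3, 5) → (5, 8) → (8, 13)

Answer: 8, 13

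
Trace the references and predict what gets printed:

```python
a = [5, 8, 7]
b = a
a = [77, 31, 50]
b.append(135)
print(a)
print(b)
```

Key concept: rebinding vs mutation: a is rebound to a new list, b still points at the original.
Step by step:
`a = [5, 8, 7]` → a = [5, 8, 7]
`b = a` → b = [5, 8, 7] (same object as a)
`a = [77, 31, 50]` → a = [77, 31, 50]
`b.append(135)` → b = [5, 8, 7, 135]
`print(a)` → prints [77, 31, 50]
`print(b)` → prints [5, 8, 7, 135]

Answer:
[77, 31, 50]
[5, 8, 7, 135]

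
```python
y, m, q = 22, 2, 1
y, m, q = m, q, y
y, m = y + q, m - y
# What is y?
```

Trace:
`y, m, q = 22, 2, 1` → y = 22; m = 2; q = 1
`y, m, q = m, q, y` → y = 2; m = 1; q = 22
`y, m = y + q, m - y` → y = 24; m = -1
So y = 24

Answer: 24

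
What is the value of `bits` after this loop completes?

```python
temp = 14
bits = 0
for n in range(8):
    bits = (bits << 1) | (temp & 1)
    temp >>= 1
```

Reverse lowest 8 bits of 14
`bits` takes the values: 0 → 1 → 3 → 7 → 14 → 28 → 56 → 112

Answer: 112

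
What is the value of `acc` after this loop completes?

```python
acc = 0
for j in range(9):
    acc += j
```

Sum of 0 to 8 = 36
`acc` takes the values: 0 → 1 → 3 → 6 → 10 → 15 → 21 → 28 → 36

Answer: 36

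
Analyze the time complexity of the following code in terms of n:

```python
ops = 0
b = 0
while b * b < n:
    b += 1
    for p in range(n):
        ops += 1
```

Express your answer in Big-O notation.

Each loop level contributes: √n × n. Multiplying the contributions gives O(n√n).

Answer: O(n√n)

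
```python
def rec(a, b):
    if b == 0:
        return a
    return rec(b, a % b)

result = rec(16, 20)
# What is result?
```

rec(16, 20) -> rec(20, 16) -> rec(16, 4) -> rec(4, 0) -> 4

Answer: 4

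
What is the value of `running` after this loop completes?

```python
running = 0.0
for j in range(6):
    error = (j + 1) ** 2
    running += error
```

Sum of squared losses 1² + 2² + ... + 6²
`running` takes the values: 0.0 → 1.0 → 5.0 → 14.0 → 30.0 → 55.0 → 91.0

Answer: 91.0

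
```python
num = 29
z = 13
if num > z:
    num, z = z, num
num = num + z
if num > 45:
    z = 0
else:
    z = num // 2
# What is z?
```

Trace:
`num = 29` → num = 29
`z = 13` → z = 13
`if num > z: ...` → num > z is True → num = 13; z = 29
`num = num + z` → num = 42
`if num > 45: ...` → num > 45 is False, take else branch → z = 21
So z = 21

Answer: 21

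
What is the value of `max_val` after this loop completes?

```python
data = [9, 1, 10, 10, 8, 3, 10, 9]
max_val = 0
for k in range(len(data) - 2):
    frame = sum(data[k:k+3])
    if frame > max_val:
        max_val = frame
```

Max sum of 3-element window in [9, 1, 10, 10, 8, 3, 10, 9]
`max_val` takes the values: 0 → 20 → 21 → 28

Answer: 28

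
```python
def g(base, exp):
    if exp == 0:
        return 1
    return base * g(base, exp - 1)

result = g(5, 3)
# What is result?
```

g(5, 3) = 5 * 5 * 5 = 125

Answer: 125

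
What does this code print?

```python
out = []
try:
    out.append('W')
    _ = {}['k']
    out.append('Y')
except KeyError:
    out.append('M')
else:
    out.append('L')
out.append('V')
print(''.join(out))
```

Execution trace: 'W' (try body) → 'M' (except KeyError) → 'V' (after the try/except). Output: WMV

Answer: WMV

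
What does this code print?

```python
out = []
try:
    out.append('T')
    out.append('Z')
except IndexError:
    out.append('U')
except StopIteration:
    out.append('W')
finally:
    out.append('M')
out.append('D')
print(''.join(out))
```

Execution trace: 'T' (try body) → 'Z' (try body, no exception) → 'M' (finally) → 'D' (after the try/except). Output: TZMD

Answer: TZMD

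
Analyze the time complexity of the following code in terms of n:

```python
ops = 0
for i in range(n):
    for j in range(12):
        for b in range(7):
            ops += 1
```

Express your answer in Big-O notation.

Each loop level contributes: n × 1 × 1. Multiplying the contributions gives O(n).

Answer: O(n)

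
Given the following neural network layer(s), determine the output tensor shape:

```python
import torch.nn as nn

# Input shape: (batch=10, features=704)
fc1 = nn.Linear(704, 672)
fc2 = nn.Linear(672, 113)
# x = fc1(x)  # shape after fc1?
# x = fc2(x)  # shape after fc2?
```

Input: (10, 704) -> after fc1: (10, 672) -> Output: (10, 113)

Answer: (10, 113)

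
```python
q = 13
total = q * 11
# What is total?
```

Trace:
`q = 13` → q = 13
`total = q * 11` → total = 143
So total = 143

Answer: 143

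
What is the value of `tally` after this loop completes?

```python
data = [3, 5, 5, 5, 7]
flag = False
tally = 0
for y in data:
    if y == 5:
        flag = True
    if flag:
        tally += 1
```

Count elements after first 5 in [3, 5, 5, 5, 7]
`tally` takes the values: 0 → 1 → 2 → 3 → 4

Answer: 4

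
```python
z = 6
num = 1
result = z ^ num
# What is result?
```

Trace:
`z = 6` → z = 6
`num = 1` → num = 1
`result = z ^ num` → result = 7
So result = 7

Answer: 7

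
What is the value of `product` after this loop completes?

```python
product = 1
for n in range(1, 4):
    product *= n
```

3! = 6
`product` takes the values: 1 → 2 → 6

Answer: 6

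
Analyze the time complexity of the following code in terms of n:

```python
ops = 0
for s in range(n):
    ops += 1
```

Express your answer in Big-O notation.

Each loop level contributes: n. Multiplying the contributions gives O(n).

Answer: O(n)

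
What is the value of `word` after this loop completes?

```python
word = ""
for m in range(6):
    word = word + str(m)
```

Concatenate digits 0 to 5
`word` takes the values: "" → "0" → "01" → "012" → "0123" → "01234" → "012345"

Answer: "012345"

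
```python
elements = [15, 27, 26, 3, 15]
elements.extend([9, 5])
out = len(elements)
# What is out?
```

Trace:
`elements = [15, 27, 26, 3, 15]` → elements = [15, 27, 26, 3, 15]
`elements.extend([9, 5])` → elements = [15, 27, 26, 3, 15, 9, 5]
`out = len(elements)` → out = 7
So out = 7

Answer: 7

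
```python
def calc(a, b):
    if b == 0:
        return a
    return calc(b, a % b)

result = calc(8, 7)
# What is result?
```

calc(8, 7) -> calc(7, 1) -> calc(1, 0) -> 1

Answer: 1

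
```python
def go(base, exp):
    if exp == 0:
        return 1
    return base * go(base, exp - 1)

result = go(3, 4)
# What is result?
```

go(3, 4) = 3 * 3 * 3 * 3 = 81

Answer: 81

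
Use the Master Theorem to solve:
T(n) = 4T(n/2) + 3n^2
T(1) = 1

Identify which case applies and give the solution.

a=4, b=2, f(n)=3n^2. log_2(4) = 2. Since c=2 = 2, Case 2 applies: T(n) = Θ(n^log_b(a) · log n) = O(n^2 log n).

Answer: O(n^2 log n) - Case 2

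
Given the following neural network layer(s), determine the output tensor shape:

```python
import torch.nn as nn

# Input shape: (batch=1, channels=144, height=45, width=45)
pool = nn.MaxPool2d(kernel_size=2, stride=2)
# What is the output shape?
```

Input: (1, 144, 45, 45) -> Output: (1, 144, 22, 22)

Answer: (1, 144, 22, 22)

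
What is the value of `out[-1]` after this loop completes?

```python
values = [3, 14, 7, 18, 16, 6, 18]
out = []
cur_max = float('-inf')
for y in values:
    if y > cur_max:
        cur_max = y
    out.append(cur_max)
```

Running max ends at 18
`out` takes the values: [] → [3] → [3, 14] → [3, 14, 14] → [3, 14, 14, 18] → [3, 14, 14, 18, 18] → [3, 14, 14, 18, 18, 18] → [3, 14, 14, 18, 18, 18, 18]
So `out[-1]` = 18

Answer: 18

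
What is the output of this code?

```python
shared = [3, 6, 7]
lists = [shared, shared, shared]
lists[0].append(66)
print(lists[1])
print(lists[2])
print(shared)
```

Key concept: list of same reference.
Step by step:
`shared = [3, 6, 7]` → shared = [3, 6, 7]
`lists = [shared, shared, shared]` → lists = [[3, 6, 7], [3, 6, 7], [3, 6, 7]]
`lists[0].append(66)` → shared = [3, 6, 7, 66]; lists = [[3, 6, 7, 66], [3, 6, 7, 66], [3, 6, 7, 66]]
`print(lists[1])` → prints [3, 6, 7, 66]
`print(lists[2])` → prints [3, 6, 7, 66]
`print(shared)` → prints [3, 6, 7, 66]

Answer:
[3, 6, 7, 66]
[3, 6, 7, 66]
[3, 6, 7, 66]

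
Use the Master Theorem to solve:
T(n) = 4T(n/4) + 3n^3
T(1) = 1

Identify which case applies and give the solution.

a=4, b=4, f(n)=3n^3. log_4(4) = 1. Since c=3 > 1 and the regularity condition holds (4(n/4)^3 = (4/4^3)n^3 with 4/4^3 < 1), Case 3 applies: T(n) = Θ(f(n)) = O(n^3).

Answer: O(n^3) - Case 3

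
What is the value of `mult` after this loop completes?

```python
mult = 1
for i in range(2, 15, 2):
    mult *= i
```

Product of even numbers 2 to 14
`mult` takes the values: 1 → 2 → 8 → 48 → 384 → 3840 → 46080 → 645120

Answer: 645120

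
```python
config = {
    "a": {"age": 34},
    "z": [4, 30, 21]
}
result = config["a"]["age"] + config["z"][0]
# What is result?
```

Trace:
`config = { ...` → config = {'a': {'age': 34}, 'z': [4, 30, 21]}
`result = config["a"]["age"] + config["z"][0]` → result = 38
So result = 38

Answer: 38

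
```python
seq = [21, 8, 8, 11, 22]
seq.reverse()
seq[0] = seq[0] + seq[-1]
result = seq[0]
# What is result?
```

Trace:
`seq = [21, 8, 8, 11, 22]` → seq = [21, 8, 8, 11, 22]
`seq.reverse()` → seq = [22, 11, 8, 8, 21]
`seq[0] = seq[0] + seq[-1]` → seq = [43, 11, 8, 8, 21]
`result = seq[0]` → result = 43
So result = 43

Answer: 43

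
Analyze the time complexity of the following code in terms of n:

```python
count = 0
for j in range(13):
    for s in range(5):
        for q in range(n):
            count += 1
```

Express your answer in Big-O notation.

Each loop level contributes: 1 × 1 × n. Multiplying the contributions gives O(n).

Answer: O(n)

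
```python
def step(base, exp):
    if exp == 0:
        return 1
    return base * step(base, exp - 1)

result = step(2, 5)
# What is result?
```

step(2, 5) = 2 * 2 * 2 * 2 * 2 = 32

Answer: 32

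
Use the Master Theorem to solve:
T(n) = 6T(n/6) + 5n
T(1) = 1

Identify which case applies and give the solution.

a=6, b=6, f(n)=5n. log_6(6) = 1. Since c=1 = 1, Case 2 applies: T(n) = Θ(n^log_b(a) · log n) = O(n log n).

Answer: O(n log n) - Case 2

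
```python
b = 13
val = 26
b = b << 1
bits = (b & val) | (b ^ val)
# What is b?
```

Trace:
`b = 13` → b = 13
`val = 26` → val = 26
`b = b << 1` → b = 26
`bits = (b & val) | (b ^ val)` → bits = 26
So b = 26

Answer: 26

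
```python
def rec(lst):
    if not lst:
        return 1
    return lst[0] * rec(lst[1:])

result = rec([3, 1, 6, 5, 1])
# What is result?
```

Product over [3, 1, 6, 5, 1] = 3 * 1 * 6 * 5 * 1 = 90

Answer: 90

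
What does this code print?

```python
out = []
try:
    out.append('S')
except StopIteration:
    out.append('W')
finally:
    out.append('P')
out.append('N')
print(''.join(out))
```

Execution trace: 'S' (try body, no exception) → 'P' (finally) → 'N' (after the try/except). Output: SPN

Answer: SPN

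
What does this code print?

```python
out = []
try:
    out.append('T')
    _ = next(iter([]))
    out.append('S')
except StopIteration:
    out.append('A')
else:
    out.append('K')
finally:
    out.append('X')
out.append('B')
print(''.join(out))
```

Execution trace: 'T' (try body) → 'A' (except StopIteration) → 'X' (finally) → 'B' (after the try/except). Output: TAXB

Answer: TAXB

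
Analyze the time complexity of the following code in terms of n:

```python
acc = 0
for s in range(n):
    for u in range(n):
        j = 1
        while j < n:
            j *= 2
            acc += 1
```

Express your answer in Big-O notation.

Each loop level contributes: n × n × log n. Multiplying the contributions gives O(n^2 log n).

Answer: O(n^2 log n)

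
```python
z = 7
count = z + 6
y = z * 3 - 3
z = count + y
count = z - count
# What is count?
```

Trace:
`z = 7` → z = 7
`count = z + 6` → count = 13
`y = z * 3 - 3` → y = 18
`z = count + y` → z = 31
`count = z - count` → count = 18
So count = 18

Answer: 18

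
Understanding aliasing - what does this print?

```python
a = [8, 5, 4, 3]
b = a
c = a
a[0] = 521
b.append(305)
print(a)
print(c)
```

Key concept: multiple aliases.
Step by step:
`a = [8, 5, 4, 3]` → a = [8, 5, 4, 3]
`b = a` → b = [8, 5, 4, 3] (same object as a)
`c = a` → c = [8, 5, 4, 3] (same object as a, b)
`a[0] = 521` → a = [521, 5, 4, 3] (same object as b, c); b = [521, 5, 4, 3] (same object as a, c); c = [521, 5, 4, 3] (same object as a, b)
`b.append(305)` → a = [521, 5, 4, 3, 305] (same object as b, c); b = [521, 5, 4, 3, 305] (same object as a, c); c = [521, 5, 4, 3, 305] (same object as a, b)
`print(a)` → prints [521, 5, 4, 3, 305]
`print(c)` → prints [521, 5, 4, 3, 305]

Answer:
[521, 5, 4, 3, 305]
[521, 5, 4, 3, 305]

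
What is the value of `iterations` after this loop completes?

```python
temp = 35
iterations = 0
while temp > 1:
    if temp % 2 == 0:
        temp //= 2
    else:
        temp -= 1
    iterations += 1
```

Steps to reduce 35 to 1
`iterations` takes the values: 0 → 1 → 2 → 3 → 4 → 5 → 6 → 7

Answer: 7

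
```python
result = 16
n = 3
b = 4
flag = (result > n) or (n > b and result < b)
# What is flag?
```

Trace:
`result = 16` → result = 16
`n = 3` → n = 3
`b = 4` → b = 4
`flag = (result > n) or (n > b and result < b)` → flag = True
So flag = True

Answer: True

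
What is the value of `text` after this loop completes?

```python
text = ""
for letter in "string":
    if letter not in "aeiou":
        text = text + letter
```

Remove vowels from 'string'
`text` takes the values: "" → "s" → "st" → "str" → "strn" → "strng"

Answer: "strng"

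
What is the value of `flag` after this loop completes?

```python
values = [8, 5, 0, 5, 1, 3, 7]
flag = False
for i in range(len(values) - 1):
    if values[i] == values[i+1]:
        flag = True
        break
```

Check consecutive duplicates in [8, 5, 0, 5, 1, 3, 7]
`flag` takes the values: False

Answer: False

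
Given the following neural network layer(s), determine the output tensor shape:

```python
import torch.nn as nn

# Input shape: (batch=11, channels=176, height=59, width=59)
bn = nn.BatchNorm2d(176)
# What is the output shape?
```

Input: (11, 176, 59, 59) -> Output: (11, 176, 59, 59)

Answer: (11, 176, 59, 59)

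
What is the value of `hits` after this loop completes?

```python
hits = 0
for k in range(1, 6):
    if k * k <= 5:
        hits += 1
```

Count numbers where k² ≤ 5
`hits` takes the values: 0 → 1 → 2

Answer: 2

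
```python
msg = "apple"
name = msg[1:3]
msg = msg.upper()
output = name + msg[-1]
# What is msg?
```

Trace:
`msg = "apple"` → msg = 'apple'
`name = msg[1:3]` → name = 'pp'
`msg = msg.upper()` → msg = 'APPLE'
`output = name + msg[-1]` → output = 'ppE'
So msg = 'APPLE'

Answer: 'APPLE'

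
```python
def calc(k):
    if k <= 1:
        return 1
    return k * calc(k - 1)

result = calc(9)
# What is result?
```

calc(9) = 9 * 8 * 7 * 6 * 5 * 4 * 3 * 2 * 1 = 362880

Answer: 362880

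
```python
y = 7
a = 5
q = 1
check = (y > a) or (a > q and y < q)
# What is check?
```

Trace:
`y = 7` → y = 7
`a = 5` → a = 5
`q = 1` → q = 1
`check = (y > a) or (a > q and y < q)` → check = True
So check = True

Answer: True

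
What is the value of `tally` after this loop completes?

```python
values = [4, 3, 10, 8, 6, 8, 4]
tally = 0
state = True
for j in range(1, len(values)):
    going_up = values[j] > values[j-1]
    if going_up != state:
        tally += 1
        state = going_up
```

Count direction changes in [4, 3, 10, 8, 6, 8, 4]
`tally` takes the values: 0 → 1 → 2 → 3 → 4 → 5

Answer: 5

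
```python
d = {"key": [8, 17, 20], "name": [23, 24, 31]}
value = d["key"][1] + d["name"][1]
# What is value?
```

Trace:
`d = {"key": [8, 17, 20], "name": [23, 24, 31]}` → d = {'key': [8, 17, 20], 'name': [23, 24, 31]}
`value = d["key"][1] + d["name"][1]` → value = 41
So value = 41

Answer: 41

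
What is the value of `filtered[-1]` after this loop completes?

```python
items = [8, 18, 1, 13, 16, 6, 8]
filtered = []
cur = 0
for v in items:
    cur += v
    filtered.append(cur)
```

Cumulative sum ends at 70
`filtered` takes the values: [] → [8] → [8, 26] → [8, 26, 27] → [8, 26, 27, 40] → [8, 26, 27, 40, 56] → [8, 26, 27, 40, 56, 62] → [8, 26, 27, 40, 56, 62, 70]
So `filtered[-1]` = 70

Answer: 70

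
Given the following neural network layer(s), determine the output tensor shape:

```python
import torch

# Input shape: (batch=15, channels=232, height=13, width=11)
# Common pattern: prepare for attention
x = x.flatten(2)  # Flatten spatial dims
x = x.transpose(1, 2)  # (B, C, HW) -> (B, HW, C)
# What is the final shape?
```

Input: (15, 232, 13, 11) -> after flatten(2): (15, 232, 143) -> Output: (15, 143, 232)

Answer: (15, 143, 232)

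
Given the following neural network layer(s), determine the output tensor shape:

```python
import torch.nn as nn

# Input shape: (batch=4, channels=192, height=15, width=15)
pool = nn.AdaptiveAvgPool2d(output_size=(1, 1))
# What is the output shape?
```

Input: (4, 192, 15, 15) -> Output: (4, 192, 1, 1)

Answer: (4, 192, 1, 1)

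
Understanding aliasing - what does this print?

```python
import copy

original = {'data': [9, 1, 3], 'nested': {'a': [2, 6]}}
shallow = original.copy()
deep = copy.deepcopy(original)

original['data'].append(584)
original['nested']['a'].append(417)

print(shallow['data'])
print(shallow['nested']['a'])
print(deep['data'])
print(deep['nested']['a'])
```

Key concept: comparing shallow vs deep copy.
Step by step:
`original = {'data': [9, 1, 3], 'nested': {'a': [2, 6]}}` → original = {'data': [9, 1, 3], 'nested': {'a': [2, 6]}}
`shallow = original.copy()` → shallow = {'data': [9, 1, 3], 'nested': {'a': [2, 6]}}
`deep = copy.deepcopy(original)` → deep = {'data': [9, 1, 3], 'nested': {'a': [2, 6]}}
`original['data'].append(584)` → original = {'data': [9, 1, 3, 584], 'nested': {'a': [2, 6]}}; shallow = {'data': [9, 1, 3, 584], 'nested': {'a': [2, 6]}}
`original['nested']['a'].append(417)` → original = {'data': [9, 1, 3, 584], 'nested': {'a': [2, 6, 417]}}; shallow = {'data': [9, 1, 3, 584], 'nested': {'a': [2, 6, 417]}}
`print(shallow['data'])` → prints [9, 1, 3, 584]
`print(shallow['nested']['a'])` → prints [2, 6, 417]
`print(deep['data'])` → prints [9, 1, 3]
`print(deep['nested']['a'])` → prints [2, 6]

Answer:
[9, 1, 3, 584]
[2, 6, 417]
[9, 1, 3]
[2, 6]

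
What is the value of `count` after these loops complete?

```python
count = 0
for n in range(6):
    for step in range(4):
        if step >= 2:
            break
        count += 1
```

Inner breaks at 2, outer runs 6 times
`count` takes the values: 0 → 1 → 2 → 3 → 4 → 5 → 6 → 7 → 8 → 9 → 10 → 11 → 12

Answer: 12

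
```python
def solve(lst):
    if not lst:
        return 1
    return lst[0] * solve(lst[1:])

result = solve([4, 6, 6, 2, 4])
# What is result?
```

Product over [4, 6, 6, 2, 4] = 4 * 6 * 6 * 2 * 4 = 1152

Answer: 1152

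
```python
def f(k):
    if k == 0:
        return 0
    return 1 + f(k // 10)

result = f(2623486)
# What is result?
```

Count of digits of 2623486: 7

Answer: 7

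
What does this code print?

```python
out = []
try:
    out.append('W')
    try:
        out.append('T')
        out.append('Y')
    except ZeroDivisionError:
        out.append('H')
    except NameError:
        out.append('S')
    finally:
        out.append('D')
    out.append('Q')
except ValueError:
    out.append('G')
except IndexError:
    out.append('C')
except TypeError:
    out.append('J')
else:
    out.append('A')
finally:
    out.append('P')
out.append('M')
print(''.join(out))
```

Execution trace: 'W' (try body) → 'T' (inner try body) → 'Y' (inner try body, no exception) → 'D' (inner finally) → 'Q' (try body, no exception) → 'A' (else) → 'P' (finally) → 'M' (after the try/except). Output: WTYDQAPM

Answer: WTYDQAPM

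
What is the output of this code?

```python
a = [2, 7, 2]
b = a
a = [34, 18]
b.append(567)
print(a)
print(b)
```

Key concept: rebinding vs mutation: a is rebound to a new list, b still points at the original.
Step by step:
`a = [2, 7, 2]` → a = [2, 7, 2]
`b = a` → b = [2, 7, 2] (same object as a)
`a = [34, 18]` → a = [34, 18]
`b.append(567)` → b = [2, 7, 2, 567]
`print(a)` → prints [34, 18]
`print(b)` → prints [2, 7, 2, 567]

Answer:
[34, 18]
[2, 7, 2, 567]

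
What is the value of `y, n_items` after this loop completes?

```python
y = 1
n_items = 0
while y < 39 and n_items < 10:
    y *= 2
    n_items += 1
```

Double until >= 39 or 10 iterations
`y, n_items` takes the values: (1, 0) → (2, 0) → (2, 1) → (4, 1) → (4, 2) → (8, 2) → (8, 3) → (16, 3) → (16, 4) → (32, 4) → (32, 5) → (64, 5) → (64, 6)

Answer: 64, 6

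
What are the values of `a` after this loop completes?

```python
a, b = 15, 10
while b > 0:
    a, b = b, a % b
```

GCD of 15 and 10
`a` takes the values: 15 → 10 → 5

Answer: 5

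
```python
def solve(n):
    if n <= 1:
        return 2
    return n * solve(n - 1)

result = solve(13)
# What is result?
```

solve(13) = 13 * 12 * 11 * 10 * 9 * 8 * 7 * 6 * 5 * 4 * 3 * 2 * 2 = 12454041600

Answer: 12454041600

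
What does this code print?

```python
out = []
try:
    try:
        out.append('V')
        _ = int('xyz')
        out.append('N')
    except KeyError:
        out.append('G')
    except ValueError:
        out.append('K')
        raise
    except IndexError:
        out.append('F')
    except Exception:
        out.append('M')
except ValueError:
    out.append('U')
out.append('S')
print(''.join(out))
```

Execution trace: 'V' (inner try body) → 'K' (inner except ValueError) → 'U' (outer except ValueError) → 'S' (after the try/except). Output: VKUS

Answer: VKUS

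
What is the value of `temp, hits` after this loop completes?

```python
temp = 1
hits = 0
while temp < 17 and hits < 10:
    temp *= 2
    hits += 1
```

Double until >= 17 or 10 iterations
`temp, hits` takes the values: (1, 0) → (2, 0) → (2, 1) → (4, 1) → (4, 2) → (8, 2) → (8, 3) → (16, 3) → (16, 4) → (32, 4) → (32, 5)

Answer: 32, 5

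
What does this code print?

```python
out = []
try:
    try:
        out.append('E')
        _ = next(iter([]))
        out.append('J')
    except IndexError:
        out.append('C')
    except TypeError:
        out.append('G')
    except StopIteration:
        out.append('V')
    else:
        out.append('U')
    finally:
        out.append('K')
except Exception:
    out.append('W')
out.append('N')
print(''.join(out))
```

Execution trace: 'E' (inner try body) → 'V' (inner except StopIteration) → 'K' (inner finally) → 'N' (after the try/except). Output: EVKN

Answer: EVKN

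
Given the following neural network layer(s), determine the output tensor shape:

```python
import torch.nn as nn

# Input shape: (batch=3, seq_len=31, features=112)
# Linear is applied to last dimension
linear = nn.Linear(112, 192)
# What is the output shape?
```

Input: (3, 31, 112) -> Output: (3, 31, 192)

Answer: (3, 31, 192)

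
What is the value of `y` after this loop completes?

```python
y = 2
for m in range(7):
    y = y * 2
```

Multiply by 2, 7 times: 2 * 2^7 = 256
`y` takes the values: 2 → 4 → 8 → 16 → 32 → 64 → 128 → 256

Answer: 256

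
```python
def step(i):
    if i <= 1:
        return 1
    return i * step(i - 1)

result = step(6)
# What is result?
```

step(6) = 6 * 5 * 4 * 3 * 2 * 1 = 720

Answer: 720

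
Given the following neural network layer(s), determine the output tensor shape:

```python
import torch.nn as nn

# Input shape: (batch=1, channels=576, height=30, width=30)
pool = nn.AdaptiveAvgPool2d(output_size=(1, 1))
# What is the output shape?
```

Input: (1, 576, 30, 30) -> Output: (1, 576, 1, 1)

Answer: (1, 576, 1, 1)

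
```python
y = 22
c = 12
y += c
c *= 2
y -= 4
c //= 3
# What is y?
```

Trace:
`y = 22` → y = 22
`c = 12` → c = 12
`y += c` → y = 34
`c *= 2` → c = 24
`y -= 4` → y = 30
`c //= 3` → c = 8
So y = 30

Answer: 30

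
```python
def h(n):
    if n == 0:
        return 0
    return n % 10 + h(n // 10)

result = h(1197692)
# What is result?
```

Sum of digits of 1197692: 2 + 9 + 6 + 7 + 9 + 1 + 1 = 35

Answer: 35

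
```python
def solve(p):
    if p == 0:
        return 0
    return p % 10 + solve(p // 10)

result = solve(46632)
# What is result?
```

Sum of digits of 46632: 2 + 3 + 6 + 6 + 4 = 21

Answer: 21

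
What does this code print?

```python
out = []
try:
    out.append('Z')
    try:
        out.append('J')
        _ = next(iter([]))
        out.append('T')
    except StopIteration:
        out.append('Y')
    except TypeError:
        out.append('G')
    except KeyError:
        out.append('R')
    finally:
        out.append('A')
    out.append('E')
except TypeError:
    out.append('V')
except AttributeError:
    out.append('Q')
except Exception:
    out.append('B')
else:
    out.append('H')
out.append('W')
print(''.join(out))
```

Execution trace: 'Z' (try body) → 'J' (inner try body) → 'Y' (inner except StopIteration) → 'A' (inner finally) → 'E' (try body, no exception) → 'H' (else) → 'W' (after the try/except). Output: ZJYAEHW

Answer: ZJYAEHW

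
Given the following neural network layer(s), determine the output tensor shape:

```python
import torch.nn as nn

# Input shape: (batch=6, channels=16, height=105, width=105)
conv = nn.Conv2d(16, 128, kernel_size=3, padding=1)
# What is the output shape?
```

Input: (6, 16, 105, 105) -> Output: (6, 128, 105, 105)

Answer: (6, 128, 105, 105)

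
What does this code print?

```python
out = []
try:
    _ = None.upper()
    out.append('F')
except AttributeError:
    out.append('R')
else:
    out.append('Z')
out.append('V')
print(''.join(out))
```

Execution trace: 'R' (except AttributeError) → 'V' (after the try/except). Output: RV

Answer: RV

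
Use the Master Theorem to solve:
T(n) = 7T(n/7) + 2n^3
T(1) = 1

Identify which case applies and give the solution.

a=7, b=7, f(n)=2n^3. log_7(7) = 1. Since c=3 > 1 and the regularity condition holds (7(n/7)^3 = (7/7^3)n^3 with 7/7^3 < 1), Case 3 applies: T(n) = Θ(f(n)) = O(n^3).

Answer: O(n^3) - Case 3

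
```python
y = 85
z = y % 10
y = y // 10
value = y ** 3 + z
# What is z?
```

Trace:
`y = 85` → y = 85
`z = y % 10` → z = 5
`y = y // 10` → y = 8
`value = y ** 3 + z` → value = 517
So z = 5

Answer: 5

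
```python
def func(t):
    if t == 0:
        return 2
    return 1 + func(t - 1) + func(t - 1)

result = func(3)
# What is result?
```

func(t) = 1 + 2·func(t-1), func(0)=2. Closed form: (2+1)·2^3 - 1 = 23.

Answer: 23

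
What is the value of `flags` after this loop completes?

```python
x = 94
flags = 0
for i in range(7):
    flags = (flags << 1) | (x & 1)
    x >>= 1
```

Reverse lowest 7 bits of 94
`flags` takes the values: 0 → 1 → 3 → 7 → 15 → 30 → 61

Answer: 61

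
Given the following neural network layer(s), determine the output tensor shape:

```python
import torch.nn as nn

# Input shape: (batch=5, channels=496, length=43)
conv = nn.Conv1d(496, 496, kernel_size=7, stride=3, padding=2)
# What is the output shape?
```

Input: (5, 496, 43) -> Output: (5, 496, 14)

Answer: (5, 496, 14)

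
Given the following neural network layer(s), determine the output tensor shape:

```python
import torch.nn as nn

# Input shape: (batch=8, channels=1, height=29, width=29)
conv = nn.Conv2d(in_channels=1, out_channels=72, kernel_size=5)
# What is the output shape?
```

Input: (8, 1, 29, 29) -> Output: (8, 72, 25, 25)

Answer: (8, 72, 25, 25)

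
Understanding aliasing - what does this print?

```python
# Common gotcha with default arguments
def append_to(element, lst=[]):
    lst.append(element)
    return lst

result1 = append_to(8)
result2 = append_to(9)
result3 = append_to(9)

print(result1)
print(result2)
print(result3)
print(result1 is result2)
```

Key concept: mutable default argument gotcha.
Step by step:
`result1 = append_to(8)` → result1 = [8]
`result2 = append_to(9)` → result1 = [8, 9] (same object as result2); result2 = [8, 9] (same object as result1)
`result3 = append_to(9)` → result1 = [8, 9, 9] (same object as result2, result3); result2 = [8, 9, 9] (same object as result1, result3); result3 = [8, 9, 9] (same object as result1, result2)
`print(result1)` → prints [8, 9, 9]
`print(result2)` → prints [8, 9, 9]
`print(result3)` → prints [8, 9, 9]
`print(result1 is result2)` → prints True

Answer:
[8, 9, 9]
[8, 9, 9]
[8, 9, 9]
True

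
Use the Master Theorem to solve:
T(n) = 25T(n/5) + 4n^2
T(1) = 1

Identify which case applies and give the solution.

a=25, b=5, f(n)=4n^2. log_5(25) = 2. Since c=2 = 2, Case 2 applies: T(n) = Θ(n^log_b(a) · log n) = O(n^2 log n).

Answer: O(n^2 log n) - Case 2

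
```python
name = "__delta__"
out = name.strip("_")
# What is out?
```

Trace:
`name = "__delta__"` → name = '__delta__'
`out = name.strip("_")` → out = 'delta'
So out = 'delta'

Answer: 'delta'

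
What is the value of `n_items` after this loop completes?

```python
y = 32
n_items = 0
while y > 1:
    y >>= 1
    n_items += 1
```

Count right shifts until 1
`n_items` takes the values: 0 → 1 → 2 → 3 → 4 → 5

Answer: 5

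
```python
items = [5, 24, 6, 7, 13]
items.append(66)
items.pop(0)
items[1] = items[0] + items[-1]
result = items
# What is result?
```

Trace:
`items = [5, 24, 6, 7, 13]` → items = [5, 24, 6, 7, 13]
`items.append(66)` → items = [5, 24, 6, 7, 13, 66]
`items.pop(0)` → items = [24, 6, 7, 13, 66]
`items[1] = items[0] + items[-1]` → items = [24, 90, 7, 13, 66]
`result = items` → result = [24, 90, 7, 13, 66]
So result = [24, 90, 7, 13, 66]

Answer: [24, 90, 7, 13, 66]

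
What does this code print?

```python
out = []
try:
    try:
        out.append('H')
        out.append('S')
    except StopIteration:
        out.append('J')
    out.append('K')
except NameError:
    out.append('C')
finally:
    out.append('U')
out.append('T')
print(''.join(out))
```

Execution trace: 'H' (inner try body) → 'S' (inner try body, no exception) → 'K' (try body, no exception) → 'U' (finally) → 'T' (after the try/except). Output: HSKUT

Answer: HSKUT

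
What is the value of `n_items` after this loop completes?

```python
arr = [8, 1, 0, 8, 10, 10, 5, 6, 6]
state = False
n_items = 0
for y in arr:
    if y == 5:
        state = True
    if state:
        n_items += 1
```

Count elements after first 5 in [8, 1, 0, 8, 10, 10, 5, 6, 6]
`n_items` takes the values: 0 → 1 → 2 → 3

Answer: 3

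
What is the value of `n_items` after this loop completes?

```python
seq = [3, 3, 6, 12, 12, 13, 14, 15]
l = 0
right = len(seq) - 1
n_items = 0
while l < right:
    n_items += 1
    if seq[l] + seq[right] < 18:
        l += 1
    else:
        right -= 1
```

Steps to find pair summing to 18
`n_items` takes the values: 0 → 1 → 2 → 3 → 4 → 5 → 6 → 7

Answer: 7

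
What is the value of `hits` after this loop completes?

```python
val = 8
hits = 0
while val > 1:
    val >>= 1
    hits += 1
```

Count right shifts until 1
`hits` takes the values: 0 → 1 → 2 → 3

Answer: 3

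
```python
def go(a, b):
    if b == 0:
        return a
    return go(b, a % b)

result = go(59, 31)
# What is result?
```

go(59, 31) -> go(31, 28) -> go(28, 3) -> go(3, 1) -> go(1, 0) -> 1

Answer: 1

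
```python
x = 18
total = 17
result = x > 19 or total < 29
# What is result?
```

Trace:
`x = 18` → x = 18
`total = 17` → total = 17
`result = x > 19 or total < 29` → result = True
So result = True

Answer: True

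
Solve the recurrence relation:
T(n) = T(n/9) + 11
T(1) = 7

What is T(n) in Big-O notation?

Each step divides n by 9 and adds 11. After log_9(n) steps we reach T(1)=7. So T(n) = 11·log_9(n) + 7 = O(log n).

Answer: O(log n)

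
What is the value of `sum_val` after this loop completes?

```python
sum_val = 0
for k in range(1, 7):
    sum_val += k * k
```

Sum of squares 1² to 6² = 91
`sum_val` takes the values: 0 → 1 → 5 → 14 → 30 → 55 → 91

Answer: 91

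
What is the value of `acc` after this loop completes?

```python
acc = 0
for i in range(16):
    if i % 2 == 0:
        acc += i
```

Sum of even numbers 0 to 15
`acc` takes the values: 0 → 2 → 6 → 12 → 20 → 30 → 42 → 56

Answer: 56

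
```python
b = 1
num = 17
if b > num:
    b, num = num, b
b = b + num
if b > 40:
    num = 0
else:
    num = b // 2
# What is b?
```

Trace:
`b = 1` → b = 1
`num = 17` → num = 17
`if b > num: ...` → b > num is False → no variable changes
`b = b + num` → b = 18
`if b > 40: ...` → b > 40 is False, take else branch → num = 9
So b = 18

Answer: 18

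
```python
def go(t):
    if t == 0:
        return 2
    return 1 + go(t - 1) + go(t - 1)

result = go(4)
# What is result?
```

go(t) = 1 + 2·go(t-1), go(0)=2. Closed form: (2+1)·2^4 - 1 = 47.

Answer: 47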